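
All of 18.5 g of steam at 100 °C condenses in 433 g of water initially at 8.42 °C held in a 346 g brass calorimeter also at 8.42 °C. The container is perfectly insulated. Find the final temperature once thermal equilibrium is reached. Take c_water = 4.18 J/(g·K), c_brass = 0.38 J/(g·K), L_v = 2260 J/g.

Heat gained plus heat lost sum to zero:
condense steam: −18.5×2260 = −41810
  condensed water 100 °C→T: 77.33(T − 100)
  original water: 1809.9(T − 8.42)
  cup: 131.48(T − 8.42)
2018.7 T = 41810 + 7733 + 16347 = 65890
T ≈ 32.64 °C — below 100 °C, confirming all the steam condensed.

T_f ≈ 32.6 °C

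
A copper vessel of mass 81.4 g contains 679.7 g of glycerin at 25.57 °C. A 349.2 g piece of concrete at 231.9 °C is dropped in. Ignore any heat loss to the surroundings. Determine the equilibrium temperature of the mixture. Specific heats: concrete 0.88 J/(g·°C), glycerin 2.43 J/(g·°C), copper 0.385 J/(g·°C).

T_f ≈ 57.4 °C

Heat gained plus heat lost sum to zero:
349.2×0.88×(T − 231.9) + 679.7×2.43×(T − 25.57) + 81.4×0.385×(T − 25.57) = 0
307.3(T − 231.9) + 1651.7(T − 25.57) + 31.34(T − 25.57) = 0
(307.3 + 1651.7 + 31.34) T = 307.3×231.9 + 1651.7×25.57 + 31.34×25.57
T = 114297/1990.3 ≈ 57.43 °C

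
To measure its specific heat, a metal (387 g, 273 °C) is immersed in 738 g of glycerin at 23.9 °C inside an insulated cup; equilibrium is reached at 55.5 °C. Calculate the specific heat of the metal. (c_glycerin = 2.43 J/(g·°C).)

c ≈ 0.673 J/(g·°C)

m_s c (T_s − T_f) = m_glycerin c_glycerin (T_f − T_0):
387×c×(273 − 55.5) = 738×2.43×(55.5 − 23.9)
84172 c = 56670  ⇒  c ≈ 0.6733 J/(g·°C)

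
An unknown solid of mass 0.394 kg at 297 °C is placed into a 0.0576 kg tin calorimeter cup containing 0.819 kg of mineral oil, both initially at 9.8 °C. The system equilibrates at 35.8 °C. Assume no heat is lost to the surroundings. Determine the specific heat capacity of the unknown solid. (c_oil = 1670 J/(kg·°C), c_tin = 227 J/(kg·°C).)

Let T be the final temperature. ΣQ_i = 0:
0.394×c×(35.8 − 297) + 0.819×1670×(35.8 − 9.8) + 0.0576×227×(35.8 − 9.8) = 0
-102.91 c = -35901
c = -35901/-102.91 ≈ 348.8 J/(kg·°C)

c ≈ 349 J/(kg·°C)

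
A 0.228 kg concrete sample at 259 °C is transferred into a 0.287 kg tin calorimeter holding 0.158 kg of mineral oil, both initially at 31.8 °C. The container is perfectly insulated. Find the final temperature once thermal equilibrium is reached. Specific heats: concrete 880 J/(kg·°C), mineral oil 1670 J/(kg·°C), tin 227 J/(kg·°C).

T_f ≈ 117.9 °C

Heat gained plus heat lost sum to zero:
0.228·880·(T − 259) + 0.158·1670·(T − 31.8) + 0.287·227·(T − 31.8) = 0
200.64(T − 259) + 263.86(T − 31.8) + 65.15(T − 31.8) = 0
529.65 T = 62428
T ≈ 117.87 °C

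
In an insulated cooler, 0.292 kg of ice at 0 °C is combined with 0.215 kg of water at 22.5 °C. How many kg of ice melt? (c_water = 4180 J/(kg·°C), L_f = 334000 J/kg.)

m_melted ≈ 0.0605 kg

Water can give up m c ΔT = 0.215·4180·22.5 = 20221 J before reaching 0 °C.
Melting all 0.292 kg of ice would need 0.292·334000 = 97528 J.
Since 20221 < 97528 J, not all the ice melts; equilibrium is at 0 °C.
m_melted·334000 = 20221  ⇒  m_melted ≈ 0.06054 kg.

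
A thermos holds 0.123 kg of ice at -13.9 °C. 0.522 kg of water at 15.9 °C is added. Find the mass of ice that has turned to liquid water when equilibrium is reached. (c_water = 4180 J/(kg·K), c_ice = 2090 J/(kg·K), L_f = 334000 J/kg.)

m_melted ≈ 0.0932 kg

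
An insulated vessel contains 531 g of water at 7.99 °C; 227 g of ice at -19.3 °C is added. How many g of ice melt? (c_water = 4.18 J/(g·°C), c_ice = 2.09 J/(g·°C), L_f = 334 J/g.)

Water can give up m c ΔT = 531×4.18×7.99 = 17734 J before reaching 0 °C.
Of that, 227×2.09×19.3 = 9156.5 J goes to bring the ice to 0 °C, leaving 8577.9 J.
To melt every bit of ice: 227×334 = 75818 J.
Since 8577.9 < 75818 J, not all the ice melts; equilibrium is at 0 °C.
m_melted×334 = 8577.9  ⇒  m_melted ≈ 25.68 g.

m_melted ≈ 25.7 g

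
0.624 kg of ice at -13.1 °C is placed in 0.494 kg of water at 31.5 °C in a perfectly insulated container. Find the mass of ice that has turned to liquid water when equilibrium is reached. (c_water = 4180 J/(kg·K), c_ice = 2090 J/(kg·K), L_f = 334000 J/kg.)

m_melted ≈ 0.144 kg

Water can give up m c ΔT = 0.494·4180·31.5 = 65045 J before reaching 0 °C.
Warming the ice to 0 °C takes 0.624·2090·13.1 = 17084 J, leaving 47960 J for melting.
To melt every bit of ice: 0.624·334000 = 208416 J.
Since 47960 < 208416 J, not all the ice melts; equilibrium is at 0 °C.
m_melted·334000 = 47960  ⇒  m_melted ≈ 0.1436 kg.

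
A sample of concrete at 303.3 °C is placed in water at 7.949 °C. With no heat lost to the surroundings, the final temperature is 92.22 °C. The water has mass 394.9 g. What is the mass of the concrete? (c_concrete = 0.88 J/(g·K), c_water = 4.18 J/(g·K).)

m ≈ 749 g

Heat lost by the concrete = heat gained by the water:
m×0.88×(303.3 − 92.22) = 394.9×4.18×(92.22 − 7.949)
185.75 m = 139105  ⇒  m ≈ 748.9 g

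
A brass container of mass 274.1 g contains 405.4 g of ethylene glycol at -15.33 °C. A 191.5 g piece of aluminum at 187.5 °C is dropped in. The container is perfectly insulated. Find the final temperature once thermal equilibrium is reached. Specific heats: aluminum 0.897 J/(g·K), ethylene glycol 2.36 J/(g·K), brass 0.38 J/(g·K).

Energy conservation, ΣQ = 0:
191.5*0.897*(T − 187.5) + 405.4*2.36*(T − (-15.33)) + 274.1*0.38*(T − (-15.33)) = 0
171.78(T − 187.5) + 956.74(T − (-15.33)) + 104.16(T − (-15.33)) = 0
1232.7 T = 15944
T ≈ 12.93 °C

T_f ≈ 12.9 °C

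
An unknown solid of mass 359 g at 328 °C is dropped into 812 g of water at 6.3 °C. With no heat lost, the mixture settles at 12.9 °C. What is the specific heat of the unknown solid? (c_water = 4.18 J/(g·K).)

m_s c (T_s − T_f) = m_water c_water (T_f − T_0):
359×c×(328 − 12.9) = 812×4.18×(12.9 − 6.3)
113121 c = 22401  ⇒  c ≈ 0.198 J/(g·K)

c ≈ 0.198 J/(g·K)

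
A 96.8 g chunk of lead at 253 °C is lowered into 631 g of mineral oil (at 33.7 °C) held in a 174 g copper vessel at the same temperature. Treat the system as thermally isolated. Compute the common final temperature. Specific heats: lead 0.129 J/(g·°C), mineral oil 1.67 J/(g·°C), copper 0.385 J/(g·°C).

Heat gained plus heat lost sum to zero:
96.8×0.129×(T − 253) + 631×1.67×(T − 33.7) + 174×0.385×(T − 33.7) = 0
(12.49 + 1053.8 + 66.99) T = 12.49×253 + 1053.8×33.7 + 66.99×33.7
T ≈ 36.12 °C

T_f ≈ 36.1 °C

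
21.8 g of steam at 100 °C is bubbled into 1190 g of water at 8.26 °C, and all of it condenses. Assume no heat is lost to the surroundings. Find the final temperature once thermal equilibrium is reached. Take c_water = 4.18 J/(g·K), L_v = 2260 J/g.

T_f ≈ 19.6 °C

Setting the total heat transfer to zero:
condense steam: −21.8·2260 = −49268; condensed water 100 °C→T: 91.12(T − 100); original water: 4974.2(T − 8.26)
5065.3 T = 49268 + 9112.4 + 41087 = 99467
T ≈ 19.64 °C (< 100 °C, so full condensation is consistent).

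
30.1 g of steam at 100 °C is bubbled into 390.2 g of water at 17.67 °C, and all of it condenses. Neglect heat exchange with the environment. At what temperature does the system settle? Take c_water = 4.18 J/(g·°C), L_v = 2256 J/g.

Heat gained plus heat lost sum to zero:
steam→water at 100 °C releases m L_v = 30.1×2256 = 67906
  condensed water 100 °C→T: 125.82(T − 100)
  water warms: 390.2×4.18×(T − 17.67) = 1631(T − 17.67)
1756.9 T = 67906 + 12582 + 28820 = 109308
T ≈ 62.22 °C, under the boiling point, so the assumption holds.

T_f ≈ 62.2 °C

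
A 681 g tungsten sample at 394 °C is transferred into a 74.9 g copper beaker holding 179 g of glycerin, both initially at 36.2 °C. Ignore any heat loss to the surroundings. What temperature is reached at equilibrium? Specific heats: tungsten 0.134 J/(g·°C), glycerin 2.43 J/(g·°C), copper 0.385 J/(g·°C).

Conservation of energy gives ΣQ = 0:
681×0.134×(T − 394) + 179×2.43×(T − 36.2) + 74.9×0.385×(T − 36.2) = 0
91.25(T − 394) + 434.97(T − 36.2) + 28.84(T − 36.2) = 0
555.06 T = 52744
T = 52744/555.06 ≈ 95.02 °C

T_f ≈ 95.0 °C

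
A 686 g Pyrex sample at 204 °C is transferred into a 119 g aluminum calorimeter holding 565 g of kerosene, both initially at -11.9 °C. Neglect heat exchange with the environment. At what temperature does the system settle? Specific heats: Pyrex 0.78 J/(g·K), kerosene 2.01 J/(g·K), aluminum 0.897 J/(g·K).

Let T be the final temperature. ΣQ_i = 0:
686×0.78×(T − 204) + 565×2.01×(T − (-11.9)) + 119×0.897×(T − (-11.9)) = 0
1777.5 T = 94372
T = 94372 / 1777.5 = 53.1 °C

T_f ≈ 53.1 °C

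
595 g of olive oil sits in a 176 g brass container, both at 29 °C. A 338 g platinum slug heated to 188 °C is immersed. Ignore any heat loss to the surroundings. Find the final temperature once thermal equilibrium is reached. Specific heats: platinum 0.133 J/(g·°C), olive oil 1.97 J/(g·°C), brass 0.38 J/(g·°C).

Heat gained plus heat lost sum to zero:
338·0.133·(T − 188) + 595·1.97·(T − 29) + 176·0.38·(T − 29) = 0
44.95(T − 188) + 1172.2(T − 29) + 66.88(T − 29) = 0
(44.95 + 1172.2 + 66.88) T = 44.95·188 + 1172.2·29 + 66.88·29
T = 44383/1284 ≈ 34.57 °C

T_f ≈ 34.6 °C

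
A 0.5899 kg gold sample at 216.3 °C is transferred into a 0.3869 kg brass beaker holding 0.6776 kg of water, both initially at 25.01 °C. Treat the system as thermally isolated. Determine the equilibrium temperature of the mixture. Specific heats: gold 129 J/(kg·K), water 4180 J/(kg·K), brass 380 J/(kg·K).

T_f ≈ 29.8 °C

Taking heat into each body as positive, Σ m c ΔT = 0:
0.5899*129*(T − 216.3) + 0.6776*4180*(T − 25.01) + 0.3869*380*(T − 25.01) = 0
3055.5 T = 90974
T ≈ 29.77 °C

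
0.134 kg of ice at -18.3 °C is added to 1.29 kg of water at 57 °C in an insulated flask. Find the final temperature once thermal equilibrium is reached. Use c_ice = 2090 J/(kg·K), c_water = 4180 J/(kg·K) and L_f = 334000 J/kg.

Heat gained plus heat lost sum to zero:
warm ice to 0 °C: 0.134·2090·(0 − (-18.3)) = 5125.1; melt ice: 0.134·334000 = 44756; meltwater 0→T: 0.134·4180·T = 560.12 T; water: 5392.2(T − 57)
5952.3 T = 307355 − 49881 = 257474
T ≈ 43.26 °C. Since T > 0 °C, the all-ice-melts assumption holds.

T_f ≈ 43.3 °C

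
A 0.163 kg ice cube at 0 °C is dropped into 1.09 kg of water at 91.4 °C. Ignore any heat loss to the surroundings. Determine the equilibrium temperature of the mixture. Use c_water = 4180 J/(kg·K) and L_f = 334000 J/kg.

Let T be the final temperature. ΣQ_i = 0:
melt ice: 0.163×334000 = 54442
  meltwater 0→T: 0.163×4180×T = 681.34 T
  water: 4556.2(T − 91.4)
5237.5 T = 416437 − 54442 = 361995
T ≈ 69.12 °C. Since T > 0 °C, the all-ice-melts assumption holds.

T_f ≈ 69.1 °C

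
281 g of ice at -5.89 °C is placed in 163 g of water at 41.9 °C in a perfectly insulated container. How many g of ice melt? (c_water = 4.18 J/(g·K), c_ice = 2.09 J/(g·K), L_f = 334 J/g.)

m_melted ≈ 75.1 g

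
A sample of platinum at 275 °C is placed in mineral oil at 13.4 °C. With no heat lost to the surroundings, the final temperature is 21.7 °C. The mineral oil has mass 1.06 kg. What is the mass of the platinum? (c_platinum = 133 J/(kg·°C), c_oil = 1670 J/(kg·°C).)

Net heat exchanged in the isolated system is zero:
m×133×(21.7 − 275) + 1.06×1670×(21.7 − 13.4) = 0
-33689 m = -14693
m = -14693/-33689 ≈ 0.4361 kg

m ≈ 0.436 kg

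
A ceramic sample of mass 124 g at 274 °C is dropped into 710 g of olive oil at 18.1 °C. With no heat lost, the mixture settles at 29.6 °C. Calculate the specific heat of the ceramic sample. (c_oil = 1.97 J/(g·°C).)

Taking heat into each body as positive, Σ m c ΔT = 0:
124×c×(29.6 − 274) + 710×1.97×(29.6 − 18.1) = 0
-30306 c = -16085
c = -16085/-30306 ≈ 0.5308 J/(g·°C)

c ≈ 0.531 J/(g·°C)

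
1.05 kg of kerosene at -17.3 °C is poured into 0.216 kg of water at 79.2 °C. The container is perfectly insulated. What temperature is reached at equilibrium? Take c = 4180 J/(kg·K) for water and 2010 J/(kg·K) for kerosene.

T_f ≈ 11.6 °C

T_f = Σ m_i c_i T_i / Σ m_i c_i:
T_f = (902.88·79.2 + 2110.5·(-17.3)) / (902.88 + 2110.5)
    = 34996 / 3013.4 ≈ 11.61 °C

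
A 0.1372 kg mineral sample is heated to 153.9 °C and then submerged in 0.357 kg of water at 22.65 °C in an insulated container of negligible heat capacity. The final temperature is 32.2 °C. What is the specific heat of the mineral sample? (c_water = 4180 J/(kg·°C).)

Let T be the final temperature. ΣQ_i = 0:
0.1372·c·(32.2 − 153.9) + 0.357·4180·(32.2 − 22.65) = 0
-16.7 c = -14251
c = -14251/-16.7 ≈ 853.5 J/(kg·°C)

c ≈ 853 J/(kg·°C)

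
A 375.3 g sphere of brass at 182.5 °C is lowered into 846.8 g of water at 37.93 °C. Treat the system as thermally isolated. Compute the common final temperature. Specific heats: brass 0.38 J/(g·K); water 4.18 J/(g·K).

T_f ≈ 43.5 °C

T_f = Σ m_i c_i T_i / Σ m_i c_i:
T_f = (142.61*182.5 + 3539.6*37.93) / (142.61 + 3539.6)
    = 160285 / 3682.2 ≈ 43.53 °C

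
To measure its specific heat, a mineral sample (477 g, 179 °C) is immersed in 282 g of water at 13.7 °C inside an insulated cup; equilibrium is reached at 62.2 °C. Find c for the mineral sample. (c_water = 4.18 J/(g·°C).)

c ≈ 1.03 J/(g·°C)

m_s c (T_s − T_f) = m_water c_water (T_f − T_0):
477×c×(179 − 62.2) = 282×4.18×(62.2 − 13.7)
55714 c = 57170  ⇒  c ≈ 1.026 J/(g·°C)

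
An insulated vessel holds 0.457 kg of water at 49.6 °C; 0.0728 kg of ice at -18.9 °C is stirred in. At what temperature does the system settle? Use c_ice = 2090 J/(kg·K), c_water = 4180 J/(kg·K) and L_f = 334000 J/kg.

T_f ≈ 30.5 °C

Energy balance with sensible and latent terms:
ice -18.9→0 °C: 0.0728×2090×18.9 = 2875.7; latent heat to melt: 0.0728×334000 = 24315; warm the meltwater: 304.3 T; water: 1910.3(T − 49.6)
2214.6 T = 94749 − 27191 = 67558
T ≈ 30.51 °C. Since T > 0 °C, the all-ice-melts assumption holds.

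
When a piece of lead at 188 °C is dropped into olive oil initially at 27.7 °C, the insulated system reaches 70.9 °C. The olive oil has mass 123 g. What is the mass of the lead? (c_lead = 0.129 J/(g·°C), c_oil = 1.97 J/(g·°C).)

m ≈ 693 g

Net heat exchanged in the isolated system is zero:
m×0.129×(70.9 − 188) + 123×1.97×(70.9 − 27.7) = 0
-15.11 m = -10468
m = -10468/-15.11 ≈ 693 g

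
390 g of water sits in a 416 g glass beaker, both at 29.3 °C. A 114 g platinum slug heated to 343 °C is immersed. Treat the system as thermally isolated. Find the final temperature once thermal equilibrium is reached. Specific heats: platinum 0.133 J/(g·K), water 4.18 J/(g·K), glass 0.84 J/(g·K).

Taking heat into each body as positive, Σ m c ΔT = 0:
114*0.133*(T − 343) + 390*4.18*(T − 29.3) + 416*0.84*(T − 29.3) = 0
15.16(T − 343) + 1630.2(T − 29.3) + 349.44(T − 29.3) = 0
(15.16 + 1630.2 + 349.44) T = 15.16*343 + 1630.2*29.3 + 349.44*29.3
T = 63204/1994.8 ≈ 31.68 °C

T_f ≈ 31.7 °C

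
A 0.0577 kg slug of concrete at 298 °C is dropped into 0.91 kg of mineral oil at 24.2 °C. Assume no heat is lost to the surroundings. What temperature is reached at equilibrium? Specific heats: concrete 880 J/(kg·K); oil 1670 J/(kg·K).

Let T be the final temperature. ΣQ_i = 0:
0.0577×880×(T − 298) + 0.91×1670×(T − 24.2) = 0
1570.5 T = 51908
T ≈ 33.05 °C

T_f ≈ 33.1 °C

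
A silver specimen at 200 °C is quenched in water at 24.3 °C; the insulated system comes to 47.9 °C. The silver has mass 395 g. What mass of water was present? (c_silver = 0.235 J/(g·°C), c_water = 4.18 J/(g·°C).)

|Q_silver| = |Q_water|:
395·0.235·(200 − 47.9) = m·4.18·(47.9 − 24.3)
98.65 m = 14119  ⇒  m ≈ 143.1 g

m ≈ 143 g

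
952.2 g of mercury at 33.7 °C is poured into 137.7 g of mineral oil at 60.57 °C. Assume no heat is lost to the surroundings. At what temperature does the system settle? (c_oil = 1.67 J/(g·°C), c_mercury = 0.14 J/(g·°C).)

T_f ≈ 50.7 °C

T_f = Σ m_i c_i T_i / Σ m_i c_i:
T_f = (229.96×60.57 + 133.31×33.7) / (229.96 + 133.31)
    = 18421 / 363.27 ≈ 50.71 °C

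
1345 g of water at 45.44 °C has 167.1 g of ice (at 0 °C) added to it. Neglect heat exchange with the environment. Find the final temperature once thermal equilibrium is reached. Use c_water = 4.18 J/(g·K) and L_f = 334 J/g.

Setting the total heat transfer to zero:
latent heat to melt: 167.1×334 = 55811
  warm the meltwater: 698.48 T
  water: 5622.1(T − 45.44)
6320.6 T = 255468 − 55811 = 199657
T ≈ 31.59 °C — above 0 °C, consistent with complete melting.

T_f ≈ 31.6 °C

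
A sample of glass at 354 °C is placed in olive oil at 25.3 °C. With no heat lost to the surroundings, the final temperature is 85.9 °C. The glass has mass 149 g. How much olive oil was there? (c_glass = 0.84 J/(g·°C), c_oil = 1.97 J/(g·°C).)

Taking heat into each body as positive, Σ m c ΔT = 0:
149·0.84·(85.9 − 354) + m·1.97·(85.9 − 25.3) = 0
119.38 m = 33555
m = 33555/119.38 ≈ 281.1 g

m ≈ 281 g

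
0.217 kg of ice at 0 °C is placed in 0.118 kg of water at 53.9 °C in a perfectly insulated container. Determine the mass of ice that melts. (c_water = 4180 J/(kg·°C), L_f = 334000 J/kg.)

m_melted ≈ 0.0796 kg

Water can give up m c ΔT = 0.118×4180×53.9 = 26586 J before reaching 0 °C.
Melting all 0.217 kg of ice would need 0.217×334000 = 72478 J.
That's not enough to melt it all — equilibrium is at 0 °C with ice remaining.
Mass melted = 26586/334000 ≈ 0.0796 kg.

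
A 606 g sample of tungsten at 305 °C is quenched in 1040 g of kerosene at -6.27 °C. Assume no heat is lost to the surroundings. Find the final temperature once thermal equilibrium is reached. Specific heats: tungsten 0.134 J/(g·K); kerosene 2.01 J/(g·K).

Let T be the final temperature. ΣQ_i = 0:
606·0.134·(T − 305) + 1040·2.01·(T − (-6.27)) = 0
81.2(T − 305) + 2090.4(T − (-6.27)) = 0
(81.2 + 2090.4) T = 81.2·305 + 2090.4·(-6.27)
T = 11660 / 2171.6 = 5.37 °C

T_f ≈ 5.4 °C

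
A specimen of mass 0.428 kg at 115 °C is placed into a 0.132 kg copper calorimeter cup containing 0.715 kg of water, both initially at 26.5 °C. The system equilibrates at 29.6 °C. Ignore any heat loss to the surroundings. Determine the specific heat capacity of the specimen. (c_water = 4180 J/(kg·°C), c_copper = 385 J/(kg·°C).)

c ≈ 258 J/(kg·°C)

Taking heat into each body as positive, Σ m c ΔT = 0:
0.428×c×(29.6 − 115) + 0.715×4180×(29.6 − 26.5) + 0.132×385×(29.6 − 26.5) = 0
-36.55 c = -9422.5
c = -9422.5/-36.55 ≈ 257.8 J/(kg·°C)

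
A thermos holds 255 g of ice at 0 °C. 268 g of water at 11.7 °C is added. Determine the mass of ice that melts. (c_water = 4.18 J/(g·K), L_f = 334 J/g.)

Heat available from the water dropping to 0 °C: 268×4.18×11.7 = 13107 J.
To melt every bit of ice: 255×334 = 85170 J.
Since 13107 < 85170 J, not all the ice melts; equilibrium is at 0 °C.
m_melted×334 = 13107  ⇒  m_melted ≈ 39.24 g.

m_melted ≈ 39.2 g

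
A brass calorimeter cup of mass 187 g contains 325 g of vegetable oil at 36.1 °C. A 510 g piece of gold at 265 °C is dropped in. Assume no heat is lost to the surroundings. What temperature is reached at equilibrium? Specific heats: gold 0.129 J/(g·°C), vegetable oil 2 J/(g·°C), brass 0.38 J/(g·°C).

T_f ≈ 55.2 °C

Let T be the final temperature. ΣQ_i = 0:
510·0.129·(T − 265) + 325·2·(T − 36.1) + 187·0.38·(T − 36.1) = 0
65.79(T − 265) + 650(T − 36.1) + 71.06(T − 36.1) = 0
(65.79 + 650 + 71.06) T = 65.79·265 + 650·36.1 + 71.06·36.1
T = 43465 / 786.85 = 55.2 °C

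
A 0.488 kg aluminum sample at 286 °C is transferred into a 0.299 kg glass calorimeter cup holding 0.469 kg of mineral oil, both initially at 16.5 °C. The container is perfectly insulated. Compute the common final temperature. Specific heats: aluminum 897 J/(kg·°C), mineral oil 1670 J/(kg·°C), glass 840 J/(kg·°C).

Setting the total heat transfer to zero:
0.488*897*(T − 286) + 0.469*1670*(T − 16.5) + 0.299*840*(T − 16.5) = 0
437.74(T − 286) + 783.23(T − 16.5) + 251.16(T − 16.5) = 0
1472.1 T = 142260
T = 142260 / 1472.1 = 96.6 °C

T_f ≈ 96.6 °C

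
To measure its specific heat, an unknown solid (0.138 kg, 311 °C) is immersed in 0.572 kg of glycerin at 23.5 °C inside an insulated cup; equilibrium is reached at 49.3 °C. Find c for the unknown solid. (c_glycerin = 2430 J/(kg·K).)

c ≈ 993 J/(kg·K)

Heat lost by the unknown solid = heat gained by the glycerin:
0.138·c·(311 − 49.3) = 0.572·2430·(49.3 − 23.5)
36.11 c = 35861  ⇒  c ≈ 993 J/(kg·K)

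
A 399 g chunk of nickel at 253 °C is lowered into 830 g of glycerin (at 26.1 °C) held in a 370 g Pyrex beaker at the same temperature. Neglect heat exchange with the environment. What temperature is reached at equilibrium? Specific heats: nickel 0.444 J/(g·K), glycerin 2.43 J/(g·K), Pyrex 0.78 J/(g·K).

T_f ≈ 42.3 °C

Conservation of energy gives ΣQ = 0:
399×0.444×(T − 253) + 830×2.43×(T − 26.1) + 370×0.78×(T − 26.1) = 0
177.16(T − 253) + 2016.9(T − 26.1) + 288.6(T − 26.1) = 0
(177.16 + 2016.9 + 288.6) T = 177.16×253 + 2016.9×26.1 + 288.6×26.1
T = 104994 / 2482.7 = 42.3 °C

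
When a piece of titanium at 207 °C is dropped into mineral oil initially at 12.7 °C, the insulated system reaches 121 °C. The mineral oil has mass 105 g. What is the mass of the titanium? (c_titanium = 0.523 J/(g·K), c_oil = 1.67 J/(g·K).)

m ≈ 422 g

|Q_titanium| = |Q_oil|:
m·0.523·(207 − 121) = 105·1.67·(121 − 12.7)
44.98 m = 18990  ⇒  m ≈ 422.2 g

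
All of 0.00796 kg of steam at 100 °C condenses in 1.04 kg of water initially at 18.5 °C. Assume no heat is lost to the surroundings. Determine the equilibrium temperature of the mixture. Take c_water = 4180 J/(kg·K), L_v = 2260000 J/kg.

Conservation of energy gives ΣQ = 0:
steam→water at 100 °C releases m L_v = 0.00796×2260000 = 17990
  condensed water 100 °C→T: 33.27(T − 100)
  original water: 4347.2(T − 18.5)
4380.5 T = 17990 + 3327.3 + 80423 = 101740
T ≈ 23.23 °C — below 100 °C, confirming all the steam condensed.

T_f ≈ 23.2 °C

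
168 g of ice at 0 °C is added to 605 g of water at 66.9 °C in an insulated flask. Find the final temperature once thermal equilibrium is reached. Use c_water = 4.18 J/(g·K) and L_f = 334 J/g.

Setting the total heat transfer to zero:
melt ice: 168·334 = 56112; warm the meltwater: 702.24 T; water: 2528.9(T − 66.9)
3231.1 T = 169183 − 56112 = 113071
T ≈ 34.99 °C. Since T > 0 °C, the all-ice-melts assumption holds.

T_f ≈ 35.0 °C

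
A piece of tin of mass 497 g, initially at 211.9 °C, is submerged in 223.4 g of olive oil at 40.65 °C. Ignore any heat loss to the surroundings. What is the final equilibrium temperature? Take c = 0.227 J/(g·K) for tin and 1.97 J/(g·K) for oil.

T_f ≈ 75.6 °C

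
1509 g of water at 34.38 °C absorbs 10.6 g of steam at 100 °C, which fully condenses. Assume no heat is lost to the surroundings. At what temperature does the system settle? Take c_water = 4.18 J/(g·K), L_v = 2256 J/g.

Energy conservation, ΣQ = 0:
latent heat released on condensation: 10.6·2256 = 23914
  condensate cools 100→T: 10.6·4.18·(T − 100) = 44.31(T − 100)
  water warms: 1509·4.18·(T − 34.38) = 6307.6(T − 34.38)
6351.9 T = 23914 + 4430.8 + 216856 = 245200
T ≈ 38.60 °C — below 100 °C, confirming all the steam condensed.

T_f ≈ 38.6 °C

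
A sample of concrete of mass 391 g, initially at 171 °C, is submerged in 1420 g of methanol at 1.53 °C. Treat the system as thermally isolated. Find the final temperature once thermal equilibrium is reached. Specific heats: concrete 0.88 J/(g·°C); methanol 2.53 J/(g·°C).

T_f ≈ 16.3 °C

With ΣQ=0 the equilibrium temperature is the m·c-weighted mean:
T_f = (344.08·171 + 3592.6·1.53) / (344.08 + 3592.6)
    = 64334 / 3936.7 ≈ 16.34 °C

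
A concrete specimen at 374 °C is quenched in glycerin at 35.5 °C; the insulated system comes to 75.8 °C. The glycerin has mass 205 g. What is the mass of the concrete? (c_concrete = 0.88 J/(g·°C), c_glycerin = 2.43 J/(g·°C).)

|Q_concrete| = |Q_glycerin|:
m·0.88·(374 − 75.8) = 205·2.43·(75.8 − 35.5)
262.42 m = 20075  ⇒  m ≈ 76.5 g

m ≈ 76.5 g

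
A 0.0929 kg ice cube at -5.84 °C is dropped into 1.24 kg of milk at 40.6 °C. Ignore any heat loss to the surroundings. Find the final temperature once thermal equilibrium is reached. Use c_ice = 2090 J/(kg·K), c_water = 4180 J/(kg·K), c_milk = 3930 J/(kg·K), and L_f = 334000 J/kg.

T_f ≈ 31.5 °C

Net heat exchanged in the isolated system is zero:
warm ice to 0 °C: 0.0929×2090×(0 − (-5.84)) = 1133.9; latent heat to melt: 0.0929×334000 = 31029; warm the meltwater: 388.32 T; milk cools: 1.24×3930×(T − 40.6) = 4873.2(T − 40.6)
5261.5 T = 197852 − 32163 = 165689
T ≈ 31.49 °C (positive, so assuming full melt was valid).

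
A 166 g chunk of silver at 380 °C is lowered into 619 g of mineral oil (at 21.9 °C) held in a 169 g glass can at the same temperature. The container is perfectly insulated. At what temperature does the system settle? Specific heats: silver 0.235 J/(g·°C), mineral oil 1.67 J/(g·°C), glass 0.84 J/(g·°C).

Let T be the final temperature. ΣQ_i = 0:
166·0.235·(T − 380) + 619·1.67·(T − 21.9) + 169·0.84·(T − 21.9) = 0
39.01(T − 380) + 1033.7(T − 21.9) + 141.96(T − 21.9) = 0
(39.01 + 1033.7 + 141.96) T = 39.01·380 + 1033.7·21.9 + 141.96·21.9
T = 40571 / 1214.7 = 33.4 °C

T_f ≈ 33.4 °C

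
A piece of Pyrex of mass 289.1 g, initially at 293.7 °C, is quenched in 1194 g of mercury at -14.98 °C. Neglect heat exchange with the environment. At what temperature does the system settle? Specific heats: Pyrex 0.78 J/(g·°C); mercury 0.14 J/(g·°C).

T_f ≈ 162.3 °C

With ΣQ=0 the equilibrium temperature is the m·c-weighted mean:
T_f = (225.5·293.7 + 167.16·(-14.98)) / (225.5 + 167.16)
    = 63725 / 392.66 ≈ 162.29 °C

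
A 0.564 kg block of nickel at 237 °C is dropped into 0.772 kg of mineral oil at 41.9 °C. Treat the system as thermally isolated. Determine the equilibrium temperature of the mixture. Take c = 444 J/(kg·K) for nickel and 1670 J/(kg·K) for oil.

T_f ≈ 73.6 °C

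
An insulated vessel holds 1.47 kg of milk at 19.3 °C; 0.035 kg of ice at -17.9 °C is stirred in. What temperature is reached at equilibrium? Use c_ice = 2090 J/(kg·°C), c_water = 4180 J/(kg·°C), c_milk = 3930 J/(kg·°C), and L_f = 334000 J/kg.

Energy balance with sensible and latent terms:
warm ice to 0 °C: 0.035×2090×(0 − (-17.9)) = 1309.4; melt ice: 0.035×334000 = 11690; meltwater 0→T: 0.035×4180×T = 146.3 T; milk: 5777.1(T − 19.3)
5923.4 T = 111498 − 12999 = 98499
T ≈ 16.63 °C. Since T > 0 °C, the all-ice-melts assumption holds.

T_f ≈ 16.6 °C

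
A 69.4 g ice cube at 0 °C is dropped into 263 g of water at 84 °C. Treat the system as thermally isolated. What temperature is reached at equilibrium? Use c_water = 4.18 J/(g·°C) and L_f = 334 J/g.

Energy balance with sensible and latent terms:
melt ice: 69.4×334 = 23180
  meltwater 0→T: 69.4×4.18×T = 290.09 T
  water cools: 263×4.18×(T − 84) = 1099.3(T − 84)
1389.4 T = 92345 − 23180 = 69165
T ≈ 49.78 °C. Since T > 0 °C, the all-ice-melts assumption holds.

T_f ≈ 49.8 °C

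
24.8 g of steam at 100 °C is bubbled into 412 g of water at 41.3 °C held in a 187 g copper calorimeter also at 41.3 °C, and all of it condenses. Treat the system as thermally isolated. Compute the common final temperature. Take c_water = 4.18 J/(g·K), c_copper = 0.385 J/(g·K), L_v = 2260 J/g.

T_f ≈ 74.0 °C

Heat gained plus heat lost sum to zero:
latent heat released on condensation: 24.8×2260 = 56048; condensate cools 100→T: 24.8×4.18×(T − 100) = 103.66(T − 100); original water: 1722.2(T − 41.3); cup: 72(T − 41.3)
1897.8 T = 56048 + 10366 + 74099 = 140513
T ≈ 74.04 °C (< 100 °C, so full condensation is consistent).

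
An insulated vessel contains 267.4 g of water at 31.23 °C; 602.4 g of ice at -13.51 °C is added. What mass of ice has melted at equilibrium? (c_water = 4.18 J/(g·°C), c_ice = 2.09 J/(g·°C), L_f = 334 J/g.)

Water can give up m c ΔT = 267.4×4.18×31.23 = 34907 J before reaching 0 °C.
Warming the ice to 0 °C takes 602.4×2.09×13.51 = 17009 J, leaving 17897 J for melting.
To melt every bit of ice: 602.4×334 = 201202 J.
Since 17897 < 201202 J, not all the ice melts; equilibrium is at 0 °C.
m_melt = 17897 / L_f = 53.59 g.

m_melted ≈ 53.6 g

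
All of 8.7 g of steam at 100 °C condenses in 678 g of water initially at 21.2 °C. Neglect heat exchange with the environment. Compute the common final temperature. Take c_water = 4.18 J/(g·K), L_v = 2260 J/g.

T_f ≈ 29.0 °C

Sum of m c ΔT and latent-heat terms is zero:
condense steam: −8.7×2260 = −19662; condensed water 100 °C→T: 36.37(T − 100); original water: 2834(T − 21.2)
2870.4 T = 19662 + 3636.6 + 60082 = 83380
T ≈ 29.05 °C (< 100 °C, so full condensation is consistent).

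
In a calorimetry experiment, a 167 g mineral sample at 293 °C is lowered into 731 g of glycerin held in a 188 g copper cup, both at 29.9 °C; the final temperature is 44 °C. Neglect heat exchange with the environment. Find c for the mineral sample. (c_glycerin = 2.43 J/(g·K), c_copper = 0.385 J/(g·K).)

c ≈ 0.627 J/(g·K)

Net heat exchanged in the isolated system is zero:
167·c·(44 − 293) + 731·2.43·(44 − 29.9) + 188·0.385·(44 − 29.9) = 0
-41583 c = -26067
c = -26067/-41583 ≈ 0.6269 J/(g·K)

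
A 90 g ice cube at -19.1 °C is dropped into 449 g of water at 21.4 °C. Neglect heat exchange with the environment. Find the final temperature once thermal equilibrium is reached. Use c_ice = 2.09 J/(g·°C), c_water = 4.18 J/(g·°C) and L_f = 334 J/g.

T_f ≈ 2.9 °C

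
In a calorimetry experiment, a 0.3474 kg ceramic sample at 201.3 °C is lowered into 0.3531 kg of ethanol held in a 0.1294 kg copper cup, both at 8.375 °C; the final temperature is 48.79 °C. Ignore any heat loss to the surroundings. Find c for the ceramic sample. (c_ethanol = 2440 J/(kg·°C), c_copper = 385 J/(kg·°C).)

Net heat exchanged in the isolated system is zero:
0.3474·c·(48.79 − 201.3) + 0.3531·2440·(48.79 − 8.375) + 0.1294·385·(48.79 − 8.375) = 0
-52.98 c = -36834
c = -36834/-52.98 ≈ 695.2 J/(kg·°C)

c ≈ 695 J/(kg·°C)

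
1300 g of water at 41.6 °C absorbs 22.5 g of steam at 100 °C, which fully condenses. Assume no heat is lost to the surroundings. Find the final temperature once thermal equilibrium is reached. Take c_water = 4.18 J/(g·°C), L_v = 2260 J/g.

T_f ≈ 51.8 °C

Let T be the final temperature. ΣQ_i = 0:
latent heat released on condensation: 22.5×2260 = 50850
  condensed water 100 °C→T: 94.05(T − 100)
  water warms: 1300×4.18×(T − 41.6) = 5434(T − 41.6)
5528.1 T = 50850 + 9405 + 226054 = 286309
T ≈ 51.79 °C — below 100 °C, confirming all the steam condensed.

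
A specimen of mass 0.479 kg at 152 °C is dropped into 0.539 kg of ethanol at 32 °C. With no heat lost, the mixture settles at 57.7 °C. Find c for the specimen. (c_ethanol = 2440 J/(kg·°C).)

Heat lost by the specimen = heat gained by the ethanol:
0.479×c×(152 − 57.7) = 0.539×2440×(57.7 − 32)
45.17 c = 33800  ⇒  c ≈ 748.3 J/(kg·°C)

c ≈ 748 J/(kg·°C)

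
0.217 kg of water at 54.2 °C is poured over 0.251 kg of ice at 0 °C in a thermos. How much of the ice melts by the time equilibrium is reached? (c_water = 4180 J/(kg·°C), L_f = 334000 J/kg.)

m_melted ≈ 0.147 kg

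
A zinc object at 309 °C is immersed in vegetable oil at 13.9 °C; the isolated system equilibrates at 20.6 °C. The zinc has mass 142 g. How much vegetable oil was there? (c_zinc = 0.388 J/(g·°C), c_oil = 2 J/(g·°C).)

Heat lost by the zinc = heat gained by the oil:
142×0.388×(309 − 20.6) = m×2×(20.6 − 13.9)
13.4 m = 15890  ⇒  m ≈ 1186 g

m ≈ 1190 g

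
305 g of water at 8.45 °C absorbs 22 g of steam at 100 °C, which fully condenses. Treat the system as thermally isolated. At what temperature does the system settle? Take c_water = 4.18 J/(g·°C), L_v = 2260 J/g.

T_f ≈ 51.0 °C

Conservation of energy gives ΣQ = 0:
latent heat released on condensation: 22×2260 = 49720
  condensate cools 100→T: 22×4.18×(T − 100) = 91.96(T − 100)
  original water: 1274.9(T − 8.45)
1366.9 T = 49720 + 9196 + 10773 = 69689
T ≈ 50.98 °C (< 100 °C, so full condensation is consistent).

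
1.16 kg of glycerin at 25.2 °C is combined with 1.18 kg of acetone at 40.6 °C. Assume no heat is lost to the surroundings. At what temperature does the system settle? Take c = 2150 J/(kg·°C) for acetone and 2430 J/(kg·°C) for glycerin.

Net heat exchanged in the isolated system is zero:
1.18*2150*(T − 40.6) + 1.16*2430*(T − 25.2) = 0
2537(T − 40.6) + 2818.8(T − 25.2) = 0
(2537 + 2818.8) T = 2537*40.6 + 2818.8*25.2
T = 174036 / 5355.8 = 32.5 °C

T_f ≈ 32.5 °C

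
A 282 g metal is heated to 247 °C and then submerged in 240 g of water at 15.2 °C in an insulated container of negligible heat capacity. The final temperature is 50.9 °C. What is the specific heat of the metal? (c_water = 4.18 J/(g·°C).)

Setting the total heat transfer to zero:
282×c×(50.9 − 247) + 240×4.18×(50.9 − 15.2) = 0
-55300 c = -35814
c = -35814/-55300 ≈ 0.6476 J/(g·°C)

c ≈ 0.648 J/(g·°C)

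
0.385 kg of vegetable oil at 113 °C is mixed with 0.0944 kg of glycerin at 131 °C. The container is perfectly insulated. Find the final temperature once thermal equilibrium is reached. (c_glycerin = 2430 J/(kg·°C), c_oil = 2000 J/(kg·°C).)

T_f ≈ 117.1 °C

Taking heat into each body as positive, Σ m c ΔT = 0:
0.0944·2430·(T − 131) + 0.385·2000·(T − 113) = 0
229.39(T − 131) + 770(T − 113) = 0
999.39 T = 117060
T = 117060 / 999.39 = 117 °C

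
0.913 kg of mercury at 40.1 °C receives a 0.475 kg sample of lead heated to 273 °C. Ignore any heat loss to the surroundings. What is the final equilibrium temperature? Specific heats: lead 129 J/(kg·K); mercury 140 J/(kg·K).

T_f ≈ 115.6 °C

Setting the total heat transfer to zero:
0.475×129×(T − 273) + 0.913×140×(T − 40.1) = 0
61.27(T − 273) + 127.82(T − 40.1) = 0
189.09 T = 21854
T = 21854 / 189.09 = 116 °C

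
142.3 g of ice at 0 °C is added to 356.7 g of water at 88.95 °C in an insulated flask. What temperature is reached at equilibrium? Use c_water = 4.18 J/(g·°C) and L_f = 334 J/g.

T_f ≈ 40.8 °C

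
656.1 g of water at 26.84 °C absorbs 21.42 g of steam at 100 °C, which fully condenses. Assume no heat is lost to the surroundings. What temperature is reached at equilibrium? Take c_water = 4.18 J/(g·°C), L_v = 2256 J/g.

Conservation of energy gives ΣQ = 0:
latent heat released on condensation: 21.42×2256 = 48324
  condensate cools 100→T: 21.42×4.18×(T − 100) = 89.54(T − 100)
  original water: 2742.5(T − 26.84)
2832 T = 48324 + 8953.6 + 73609 = 130886
T ≈ 46.22 °C, under the boiling point, so the assumption holds.

T_f ≈ 46.2 °C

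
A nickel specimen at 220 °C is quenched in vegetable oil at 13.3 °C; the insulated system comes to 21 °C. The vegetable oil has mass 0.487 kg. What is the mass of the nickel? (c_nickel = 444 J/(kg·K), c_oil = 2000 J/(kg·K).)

Heat lost by the nickel = heat gained by the oil:
m×444×(220 − 21) = 0.487×2000×(21 − 13.3)
88356 m = 7499.8  ⇒  m ≈ 0.08488 kg

m ≈ 0.0849 kg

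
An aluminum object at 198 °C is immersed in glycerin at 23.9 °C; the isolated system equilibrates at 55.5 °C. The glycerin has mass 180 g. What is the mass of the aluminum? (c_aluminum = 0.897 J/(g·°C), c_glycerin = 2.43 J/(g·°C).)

m ≈ 108 g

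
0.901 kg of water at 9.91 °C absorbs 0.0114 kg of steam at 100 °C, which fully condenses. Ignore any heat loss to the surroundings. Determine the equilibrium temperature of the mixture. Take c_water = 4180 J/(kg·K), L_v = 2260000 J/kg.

Net heat exchanged in the isolated system is zero:
condense steam: −0.0114×2260000 = −25764; condensate cools 100→T: 0.0114×4180×(T − 100) = 47.65(T − 100); water warms: 0.901×4180×(T − 9.91) = 3766.2(T − 9.91)
3813.8 T = 25764 + 4765.2 + 37323 = 67852
T ≈ 17.79 °C, under the boiling point, so the assumption holds.

T_f ≈ 17.8 °C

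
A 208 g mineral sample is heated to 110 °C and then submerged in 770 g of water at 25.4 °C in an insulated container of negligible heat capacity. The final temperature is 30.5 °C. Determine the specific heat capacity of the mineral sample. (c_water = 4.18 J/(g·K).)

c ≈ 0.993 J/(g·K)

Heat lost by the mineral sample = heat gained by the water:
208·c·(110 − 30.5) = 770·4.18·(30.5 − 25.4)
16536 c = 16415  ⇒  c ≈ 0.9927 J/(g·K)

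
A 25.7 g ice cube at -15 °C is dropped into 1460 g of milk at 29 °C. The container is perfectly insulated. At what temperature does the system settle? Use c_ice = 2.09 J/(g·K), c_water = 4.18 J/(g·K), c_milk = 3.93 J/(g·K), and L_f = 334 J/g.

Energy balance with sensible and latent terms:
warm ice to 0 °C: 25.7×2.09×(0 − (-15)) = 805.69; fusion: m_ice L_f = 25.7×334 = 8583.8; meltwater 0→T: 25.7×4.18×T = 107.43 T; milk cools: 1460×3.93×(T − 29) = 5737.8(T − 29)
5845.2 T = 166396 − 9389.5 = 157007
T ≈ 26.86 °C. Since T > 0 °C, the all-ice-melts assumption holds.

T_f ≈ 26.9 °C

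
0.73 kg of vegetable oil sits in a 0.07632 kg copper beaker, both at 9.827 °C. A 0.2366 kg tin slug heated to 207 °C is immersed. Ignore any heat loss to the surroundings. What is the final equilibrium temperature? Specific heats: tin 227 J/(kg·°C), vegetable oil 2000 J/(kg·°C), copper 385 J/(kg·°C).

Net heat exchanged in the isolated system is zero:
0.2366×227×(T − 207) + 0.73×2000×(T − 9.827) + 0.07632×385×(T − 9.827) = 0
1543.1 T = 25754
T ≈ 16.69 °C

T_f ≈ 16.7 °C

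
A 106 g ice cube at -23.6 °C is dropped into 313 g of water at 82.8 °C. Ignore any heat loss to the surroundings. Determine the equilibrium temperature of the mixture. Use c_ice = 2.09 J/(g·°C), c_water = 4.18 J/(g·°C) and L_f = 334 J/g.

Net heat exchanged in the isolated system is zero:
warm ice to 0 °C: 106·2.09·(0 − (-23.6)) = 5228.3
  fusion: m_ice L_f = 106·334 = 35404
  meltwater 0→T: 106·4.18·T = 443.08 T
  water: 1308.3(T − 82.8)
1751.4 T = 108331 − 40632 = 67698
T ≈ 38.65 °C. Since T > 0 °C, the all-ice-melts assumption holds.

T_f ≈ 38.7 °C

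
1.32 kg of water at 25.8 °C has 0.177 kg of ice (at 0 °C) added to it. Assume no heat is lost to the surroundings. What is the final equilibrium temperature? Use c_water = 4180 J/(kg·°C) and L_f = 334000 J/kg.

T_f ≈ 13.3 °C

Sum of m c ΔT and latent-heat terms is zero:
fusion: m_ice L_f = 0.177·334000 = 59118
  warm the meltwater: 739.86 T
  water: 5517.6(T − 25.8)
6257.5 T = 142354 − 59118 = 83236
T ≈ 13.30 °C (positive, so assuming full melt was valid).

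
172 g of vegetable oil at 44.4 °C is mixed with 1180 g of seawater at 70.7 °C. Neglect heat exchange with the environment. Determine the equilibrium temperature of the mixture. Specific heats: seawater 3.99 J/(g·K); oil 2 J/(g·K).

Setting the total heat transfer to zero:
1180*3.99*(T − 70.7) + 172*2*(T − 44.4) = 0
(4708.2 + 344) T = 4708.2*70.7 + 344*44.4
T ≈ 68.91 °C

T_f ≈ 68.9 °C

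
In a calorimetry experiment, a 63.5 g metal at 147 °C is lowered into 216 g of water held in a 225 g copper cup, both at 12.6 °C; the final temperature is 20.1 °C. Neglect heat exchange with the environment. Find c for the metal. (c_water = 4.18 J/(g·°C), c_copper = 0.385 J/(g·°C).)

Heat gained plus heat lost sum to zero:
63.5·c·(20.1 − 147) + 216·4.18·(20.1 − 12.6) + 225·0.385·(20.1 − 12.6) = 0
-8058.2 c = -7421.3
c = -7421.3/-8058.2 ≈ 0.921 J/(g·°C)

c ≈ 0.921 J/(g·°C)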